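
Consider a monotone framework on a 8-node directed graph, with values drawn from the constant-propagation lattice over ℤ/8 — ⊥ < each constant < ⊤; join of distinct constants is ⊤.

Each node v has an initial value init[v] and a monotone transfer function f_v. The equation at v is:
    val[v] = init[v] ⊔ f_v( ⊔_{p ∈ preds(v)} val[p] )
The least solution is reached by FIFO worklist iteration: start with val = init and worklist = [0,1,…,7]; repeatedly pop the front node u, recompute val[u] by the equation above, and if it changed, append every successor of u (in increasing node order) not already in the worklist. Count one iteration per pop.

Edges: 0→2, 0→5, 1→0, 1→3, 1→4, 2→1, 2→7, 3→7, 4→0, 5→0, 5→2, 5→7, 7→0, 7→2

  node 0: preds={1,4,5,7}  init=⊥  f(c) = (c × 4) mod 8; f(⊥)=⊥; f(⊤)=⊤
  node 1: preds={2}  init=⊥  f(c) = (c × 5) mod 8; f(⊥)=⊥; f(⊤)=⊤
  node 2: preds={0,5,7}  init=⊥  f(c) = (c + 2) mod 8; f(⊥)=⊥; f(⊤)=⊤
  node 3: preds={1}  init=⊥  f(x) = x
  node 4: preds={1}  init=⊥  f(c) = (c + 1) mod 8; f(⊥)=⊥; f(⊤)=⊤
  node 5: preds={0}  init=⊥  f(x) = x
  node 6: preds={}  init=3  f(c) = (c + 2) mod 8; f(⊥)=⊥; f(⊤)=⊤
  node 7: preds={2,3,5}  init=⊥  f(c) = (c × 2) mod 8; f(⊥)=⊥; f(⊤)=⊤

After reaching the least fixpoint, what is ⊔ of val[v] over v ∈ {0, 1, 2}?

⊥

Trace (8 dequeues):
  [1] u=0 | in ⊥ | out ⊥ | ==
  [2] u=1 | in ⊥ | out ⊥ | ==
  [3] u=2 | in ⊥ | out ⊥ | ==
  [4] u=3 | in ⊥ | out ⊥ | ==
  [5] u=4 | in ⊥ | out ⊥ | ==
  [6] u=5 | in ⊥ | out ⊥ | ==
  [7] u=6 | in ⊥ | out 3 | ==
  [8] u=7 | in ⊥ | out ⊥ | ==

Converged values:
  [0] ⊥
  [1] ⊥
  [2] ⊥
  [3] ⊥
  [4] ⊥
  [5] ⊥
  [6] 3
  [7] ⊥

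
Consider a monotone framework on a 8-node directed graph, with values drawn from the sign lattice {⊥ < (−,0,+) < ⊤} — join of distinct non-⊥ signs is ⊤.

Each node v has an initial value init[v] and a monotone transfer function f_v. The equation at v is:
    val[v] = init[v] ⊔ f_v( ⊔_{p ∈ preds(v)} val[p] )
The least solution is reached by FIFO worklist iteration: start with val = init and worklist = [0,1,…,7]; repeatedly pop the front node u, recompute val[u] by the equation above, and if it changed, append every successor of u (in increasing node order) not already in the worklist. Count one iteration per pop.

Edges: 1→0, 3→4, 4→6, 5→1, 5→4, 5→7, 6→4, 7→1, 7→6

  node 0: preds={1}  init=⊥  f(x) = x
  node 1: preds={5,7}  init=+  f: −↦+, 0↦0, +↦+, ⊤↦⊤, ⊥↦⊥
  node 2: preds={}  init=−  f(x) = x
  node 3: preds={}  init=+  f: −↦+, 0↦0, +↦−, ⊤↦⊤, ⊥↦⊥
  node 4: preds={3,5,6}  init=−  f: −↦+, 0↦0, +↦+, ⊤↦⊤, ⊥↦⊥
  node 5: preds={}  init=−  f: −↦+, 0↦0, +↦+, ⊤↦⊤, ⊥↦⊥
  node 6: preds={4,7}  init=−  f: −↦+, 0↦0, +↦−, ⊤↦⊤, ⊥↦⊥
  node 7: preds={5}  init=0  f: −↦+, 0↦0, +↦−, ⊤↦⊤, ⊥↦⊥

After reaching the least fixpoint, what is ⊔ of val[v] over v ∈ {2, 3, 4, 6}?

⊤

Worklist (12 pops):
  #1 pop 0: in=+ → + (was ⊥); enqueue []
  #2 pop 1: in=⊤ → ⊤ (was +); enqueue [0]
  #3 pop 2: in=⊥ → − (no change)
  #4 pop 3: in=⊥ → + (no change)
  #5 pop 4: in=⊤ → ⊤ (was −); enqueue []
  #6 pop 5: in=⊥ → − (no change)
  #7 pop 6: in=⊤ → ⊤ (was −); enqueue [4]
  #8 pop 7: in=− → ⊤ (was 0); enqueue [1,6]
  #9 pop 0: in=⊤ → ⊤ (was +); enqueue []
  #10 pop 4: in=⊤ → ⊤ (no change)
  #11 pop 1: in=⊤ → ⊤ (no change)
  #12 pop 6: in=⊤ → ⊤ (no change)

Fixpoint:
  val[0] = ⊤
  val[1] = ⊤
  val[2] = −
  val[3] = +
  val[4] = ⊤
  val[5] = −
  val[6] = ⊤
  val[7] = ⊤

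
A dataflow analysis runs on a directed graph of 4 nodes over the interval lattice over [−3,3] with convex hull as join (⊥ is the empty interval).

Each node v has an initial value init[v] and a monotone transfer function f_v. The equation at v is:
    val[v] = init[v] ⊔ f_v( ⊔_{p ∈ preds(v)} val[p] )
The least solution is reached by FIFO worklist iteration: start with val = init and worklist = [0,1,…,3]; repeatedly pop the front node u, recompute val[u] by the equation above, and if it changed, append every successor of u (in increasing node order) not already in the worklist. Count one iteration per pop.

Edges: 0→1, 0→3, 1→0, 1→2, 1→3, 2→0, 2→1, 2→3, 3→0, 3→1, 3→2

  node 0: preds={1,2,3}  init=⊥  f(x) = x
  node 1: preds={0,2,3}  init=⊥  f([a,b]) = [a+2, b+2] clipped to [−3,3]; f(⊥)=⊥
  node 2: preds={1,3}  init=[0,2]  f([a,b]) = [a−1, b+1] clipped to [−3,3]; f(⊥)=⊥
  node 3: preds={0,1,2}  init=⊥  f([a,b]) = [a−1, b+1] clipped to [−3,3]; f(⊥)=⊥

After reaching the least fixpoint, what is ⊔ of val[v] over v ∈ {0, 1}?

[-3,3]

Worklist (14 pops):
  #1 pop 0: in=[0,2] → [0,2] (was ⊥); enqueue []
  #2 pop 1: in=[0,2] → [2,3] (was ⊥); enqueue [0]
  #3 pop 2: in=[2,3] → [0,3] (was [0,2]); enqueue [1]
  #4 pop 3: in=[0,3] → [-1,3] (was ⊥); enqueue [2]
  #5 pop 0: in=[-1,3] → [-1,3] (was [0,2]); enqueue [3]
  #6 pop 1: in=[-1,3] → [1,3] (was [2,3]); enqueue [0]
  #7 pop 2: in=[-1,3] → [-2,3] (was [0,3]); enqueue [1]
  #8 pop 3: in=[-2,3] → [-3,3] (was [-1,3]); enqueue [2]
  #9 pop 0: in=[-3,3] → [-3,3] (was [-1,3]); enqueue [3]
  #10 pop 1: in=[-3,3] → [-1,3] (was [1,3]); enqueue [0]
  #11 pop 2: in=[-3,3] → [-3,3] (was [-2,3]); enqueue [1]
  #12 pop 3: in=[-3,3] → [-3,3] (no change)
  #13 pop 0: in=[-3,3] → [-3,3] (no change)
  #14 pop 1: in=[-3,3] → [-1,3] (no change)

Fixpoint:
  val[0] = [-3,3]
  val[1] = [-1,3]
  val[2] = [-3,3]
  val[3] = [-3,3]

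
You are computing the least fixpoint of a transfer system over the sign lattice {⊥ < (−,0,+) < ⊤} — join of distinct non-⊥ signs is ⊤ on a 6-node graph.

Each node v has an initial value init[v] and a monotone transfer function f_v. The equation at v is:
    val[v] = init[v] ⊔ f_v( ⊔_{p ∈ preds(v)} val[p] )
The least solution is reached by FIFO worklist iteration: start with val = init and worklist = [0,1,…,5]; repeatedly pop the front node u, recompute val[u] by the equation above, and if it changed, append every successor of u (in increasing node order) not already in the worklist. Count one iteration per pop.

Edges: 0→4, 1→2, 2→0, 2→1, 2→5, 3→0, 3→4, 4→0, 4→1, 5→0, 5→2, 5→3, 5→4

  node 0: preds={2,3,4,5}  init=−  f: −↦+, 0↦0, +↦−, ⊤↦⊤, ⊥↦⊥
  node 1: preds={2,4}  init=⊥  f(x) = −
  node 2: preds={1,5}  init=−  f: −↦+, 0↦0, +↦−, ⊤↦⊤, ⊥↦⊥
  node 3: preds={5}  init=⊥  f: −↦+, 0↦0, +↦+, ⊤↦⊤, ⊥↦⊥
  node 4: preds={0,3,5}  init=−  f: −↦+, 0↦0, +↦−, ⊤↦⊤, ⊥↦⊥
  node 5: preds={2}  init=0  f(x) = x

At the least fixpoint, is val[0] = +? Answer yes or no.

Iteration log — 12 steps:
  step 1. node 0  ⊔preds=⊤  new=⊤  old=−  +wl: 
  step 2. node 1  ⊔preds=−  new=−  old=⊥  +wl: 
  step 3. node 2  ⊔preds=⊤  new=⊤  old=−  +wl: 0,1
  step 4. node 3  ⊔preds=0  new=0  old=⊥  +wl: 
  step 5. node 4  ⊔preds=⊤  new=⊤  old=−  +wl: 
  step 6. node 5  ⊔preds=⊤  new=⊤  old=0  +wl: 2,3,4
  step 7. node 0  ⊔preds=⊤  new=⊤  stable
  step 8. node 1  ⊔preds=⊤  new=−  stable
  step 9. node 2  ⊔preds=⊤  new=⊤  stable
  step 10. node 3  ⊔preds=⊤  new=⊤  old=0  +wl: 0
  step 11. node 4  ⊔preds=⊤  new=⊤  stable
  step 12. node 0  ⊔preds=⊤  new=⊤  stable

Least fixpoint reached:
  node 0: ⊤
  node 1: −
  node 2: ⊤
  node 3: ⊤
  node 4: ⊤
  node 5: ⊤

no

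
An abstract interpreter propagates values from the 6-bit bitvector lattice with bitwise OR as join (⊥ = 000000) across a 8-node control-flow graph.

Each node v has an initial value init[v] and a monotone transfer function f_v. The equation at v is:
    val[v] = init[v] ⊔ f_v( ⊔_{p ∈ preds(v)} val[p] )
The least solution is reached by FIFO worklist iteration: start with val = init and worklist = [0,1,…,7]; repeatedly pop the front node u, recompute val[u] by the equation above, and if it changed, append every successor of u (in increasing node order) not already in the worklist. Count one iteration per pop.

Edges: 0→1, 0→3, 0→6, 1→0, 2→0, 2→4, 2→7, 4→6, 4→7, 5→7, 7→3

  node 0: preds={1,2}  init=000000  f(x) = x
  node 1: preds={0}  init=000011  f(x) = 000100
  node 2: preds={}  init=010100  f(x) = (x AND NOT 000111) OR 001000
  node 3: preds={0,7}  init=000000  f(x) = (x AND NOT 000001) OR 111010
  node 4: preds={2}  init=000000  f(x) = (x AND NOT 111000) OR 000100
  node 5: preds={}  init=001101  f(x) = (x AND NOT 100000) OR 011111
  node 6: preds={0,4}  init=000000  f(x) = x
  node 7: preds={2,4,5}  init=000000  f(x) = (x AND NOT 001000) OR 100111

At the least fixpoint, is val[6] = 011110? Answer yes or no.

Worklist (12 pops):
  #1 pop 0: in=010111 → 010111 (was 000000); enqueue []
  #2 pop 1: in=010111 → 000111 (was 000011); enqueue [0]
  #3 pop 2: in=000000 → 011100 (was 010100); enqueue []
  #4 pop 3: in=010111 → 111110 (was 000000); enqueue []
  #5 pop 4: in=011100 → 000100 (was 000000); enqueue []
  #6 pop 5: in=000000 → 011111 (was 001101); enqueue []
  #7 pop 6: in=010111 → 010111 (was 000000); enqueue []
  #8 pop 7: in=011111 → 110111 (was 000000); enqueue [3]
  #9 pop 0: in=011111 → 011111 (was 010111); enqueue [1,6]
  #10 pop 3: in=111111 → 111110 (no change)
  #11 pop 1: in=011111 → 000111 (no change)
  #12 pop 6: in=011111 → 011111 (was 010111); enqueue []

Fixpoint:
  val[0] = 011111
  val[1] = 000111
  val[2] = 011100
  val[3] = 111110
  val[4] = 000100
  val[5] = 011111
  val[6] = 011111
  val[7] = 110111

no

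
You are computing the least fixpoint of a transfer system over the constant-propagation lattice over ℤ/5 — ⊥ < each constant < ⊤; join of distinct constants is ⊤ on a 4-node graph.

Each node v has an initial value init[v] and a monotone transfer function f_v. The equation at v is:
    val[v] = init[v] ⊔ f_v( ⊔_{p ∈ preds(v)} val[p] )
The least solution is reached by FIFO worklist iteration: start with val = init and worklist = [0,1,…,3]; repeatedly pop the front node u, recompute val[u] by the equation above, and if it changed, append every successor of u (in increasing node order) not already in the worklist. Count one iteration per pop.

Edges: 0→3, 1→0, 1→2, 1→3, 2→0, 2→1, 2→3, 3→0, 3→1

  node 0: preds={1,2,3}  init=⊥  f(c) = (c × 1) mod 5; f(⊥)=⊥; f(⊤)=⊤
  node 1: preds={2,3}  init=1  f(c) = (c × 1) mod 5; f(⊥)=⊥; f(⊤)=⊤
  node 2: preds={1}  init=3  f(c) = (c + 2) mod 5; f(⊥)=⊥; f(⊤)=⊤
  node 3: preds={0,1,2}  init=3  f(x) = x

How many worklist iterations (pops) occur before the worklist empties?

Worklist (6 pops):
  #1 pop 0: in=⊤ → ⊤ (was ⊥); enqueue []
  #2 pop 1: in=3 → ⊤ (was 1); enqueue [0]
  #3 pop 2: in=⊤ → ⊤ (was 3); enqueue [1]
  #4 pop 3: in=⊤ → ⊤ (was 3); enqueue []
  #5 pop 0: in=⊤ → ⊤ (no change)
  #6 pop 1: in=⊤ → ⊤ (no change)

Fixpoint:
  val[0] = ⊤
  val[1] = ⊤
  val[2] = ⊤
  val[3] = ⊤

6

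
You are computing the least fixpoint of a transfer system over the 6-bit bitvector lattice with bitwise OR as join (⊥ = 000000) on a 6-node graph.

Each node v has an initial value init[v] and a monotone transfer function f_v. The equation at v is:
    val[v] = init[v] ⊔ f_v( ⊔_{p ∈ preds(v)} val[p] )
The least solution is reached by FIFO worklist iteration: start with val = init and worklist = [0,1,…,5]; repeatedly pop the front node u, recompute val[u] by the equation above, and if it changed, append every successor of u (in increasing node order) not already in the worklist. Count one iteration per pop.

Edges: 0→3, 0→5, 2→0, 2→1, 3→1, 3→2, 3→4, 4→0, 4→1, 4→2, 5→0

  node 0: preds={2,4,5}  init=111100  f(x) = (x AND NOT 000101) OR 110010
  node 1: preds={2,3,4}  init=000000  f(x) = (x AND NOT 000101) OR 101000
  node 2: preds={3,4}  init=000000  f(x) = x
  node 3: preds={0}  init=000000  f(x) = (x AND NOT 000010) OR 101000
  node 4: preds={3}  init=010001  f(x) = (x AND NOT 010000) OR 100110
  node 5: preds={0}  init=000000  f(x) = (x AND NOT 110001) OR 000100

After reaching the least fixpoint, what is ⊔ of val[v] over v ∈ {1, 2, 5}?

Trace (11 dequeues):
  [1] u=0 | in 010001 | out 111110 | prev 111100 | push {}
  [2] u=1 | in 010001 | out 111000 | prev 000000 | push {}
  [3] u=2 | in 010001 | out 010001 | prev 000000 | push {0,1}
  [4] u=3 | in 111110 | out 111100 | prev 000000 | push {2}
  [5] u=4 | in 111100 | out 111111 | prev 010001 | push {}
  [6] u=5 | in 111110 | out 001110 | prev 000000 | push {}
  [7] u=0 | in 111111 | out 111110 | ==
  [8] u=1 | in 111111 | out 111010 | prev 111000 | push {}
  [9] u=2 | in 111111 | out 111111 | prev 010001 | push {0,1}
  [10] u=0 | in 111111 | out 111110 | ==
  [11] u=1 | in 111111 | out 111010 | ==

Converged values:
  [0] 111110
  [1] 111010
  [2] 111111
  [3] 111100
  [4] 111111
  [5] 001110

111111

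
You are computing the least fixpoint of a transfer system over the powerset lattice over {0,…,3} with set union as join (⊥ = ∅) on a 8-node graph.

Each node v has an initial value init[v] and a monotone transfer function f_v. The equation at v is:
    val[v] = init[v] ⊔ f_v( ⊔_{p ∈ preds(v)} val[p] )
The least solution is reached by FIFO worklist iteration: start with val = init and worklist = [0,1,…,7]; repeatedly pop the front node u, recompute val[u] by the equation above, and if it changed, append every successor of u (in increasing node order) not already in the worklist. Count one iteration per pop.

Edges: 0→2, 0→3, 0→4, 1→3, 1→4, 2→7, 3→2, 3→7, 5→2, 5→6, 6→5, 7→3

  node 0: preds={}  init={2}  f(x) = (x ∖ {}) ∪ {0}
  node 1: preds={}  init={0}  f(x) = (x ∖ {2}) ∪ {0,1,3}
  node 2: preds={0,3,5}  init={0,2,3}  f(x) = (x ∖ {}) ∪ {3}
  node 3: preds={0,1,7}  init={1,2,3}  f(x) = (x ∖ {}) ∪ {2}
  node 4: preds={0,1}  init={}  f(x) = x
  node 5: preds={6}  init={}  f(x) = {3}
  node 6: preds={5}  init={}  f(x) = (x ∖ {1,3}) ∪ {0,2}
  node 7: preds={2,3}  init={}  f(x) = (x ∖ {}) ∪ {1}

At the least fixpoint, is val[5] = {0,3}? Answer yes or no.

no

Worklist (11 pops):
  #1 pop 0: in={} → {0,2} (was {2}); enqueue []
  #2 pop 1: in={} → {0,1,3} (was {0}); enqueue []
  #3 pop 2: in={0,1,2,3} → {0,1,2,3} (was {0,2,3}); enqueue []
  #4 pop 3: in={0,1,2,3} → {0,1,2,3} (was {1,2,3}); enqueue [2]
  #5 pop 4: in={0,1,2,3} → {0,1,2,3} (was {}); enqueue []
  #6 pop 5: in={} → {3} (was {}); enqueue []
  #7 pop 6: in={3} → {0,2} (was {}); enqueue [5]
  #8 pop 7: in={0,1,2,3} → {0,1,2,3} (was {}); enqueue [3]
  #9 pop 2: in={0,1,2,3} → {0,1,2,3} (no change)
  #10 pop 5: in={0,2} → {3} (no change)
  #11 pop 3: in={0,1,2,3} → {0,1,2,3} (no change)

Fixpoint:
  val[0] = {0,2}
  val[1] = {0,1,3}
  val[2] = {0,1,2,3}
  val[3] = {0,1,2,3}
  val[4] = {0,1,2,3}
  val[5] = {3}
  val[6] = {0,2}
  val[7] = {0,1,2,3}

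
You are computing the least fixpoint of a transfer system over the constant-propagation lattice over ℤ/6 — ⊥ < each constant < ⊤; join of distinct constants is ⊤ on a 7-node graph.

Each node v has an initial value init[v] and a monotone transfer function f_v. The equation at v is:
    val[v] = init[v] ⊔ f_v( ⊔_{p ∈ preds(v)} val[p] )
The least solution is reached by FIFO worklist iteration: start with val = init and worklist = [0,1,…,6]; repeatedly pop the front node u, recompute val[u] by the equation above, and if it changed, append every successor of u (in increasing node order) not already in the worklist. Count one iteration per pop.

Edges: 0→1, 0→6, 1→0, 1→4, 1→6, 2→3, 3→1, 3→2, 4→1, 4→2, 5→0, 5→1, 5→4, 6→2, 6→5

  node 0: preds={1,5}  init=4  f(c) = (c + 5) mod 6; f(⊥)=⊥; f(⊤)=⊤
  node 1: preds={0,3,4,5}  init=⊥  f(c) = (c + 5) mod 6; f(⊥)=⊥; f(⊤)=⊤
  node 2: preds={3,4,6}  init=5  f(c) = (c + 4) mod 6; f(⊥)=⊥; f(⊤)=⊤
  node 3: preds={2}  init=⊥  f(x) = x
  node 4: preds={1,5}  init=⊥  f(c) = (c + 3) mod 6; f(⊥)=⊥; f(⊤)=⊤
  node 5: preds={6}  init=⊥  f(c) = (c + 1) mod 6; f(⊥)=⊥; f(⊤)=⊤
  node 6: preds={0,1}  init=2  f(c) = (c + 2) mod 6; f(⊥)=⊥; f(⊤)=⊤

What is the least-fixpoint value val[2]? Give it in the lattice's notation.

Trace (17 dequeues):
  [1] u=0 | in ⊥ | out 4 | ==
  [2] u=1 | in 4 | out 3 | prev ⊥ | push {0}
  [3] u=2 | in 2 | out ⊤ | prev 5 | push {}
  [4] u=3 | in ⊤ | out ⊤ | prev ⊥ | push {1,2}
  [5] u=4 | in 3 | out 0 | prev ⊥ | push {}
  [6] u=5 | in 2 | out 3 | prev ⊥ | push {4}
  [7] u=6 | in ⊤ | out ⊤ | prev 2 | push {5}
  [8] u=0 | in 3 | out ⊤ | prev 4 | push {6}
  [9] u=1 | in ⊤ | out ⊤ | prev 3 | push {0}
  [10] u=2 | in ⊤ | out ⊤ | ==
  [11] u=4 | in ⊤ | out ⊤ | prev 0 | push {1,2}
  [12] u=5 | in ⊤ | out ⊤ | prev 3 | push {4}
  [13] u=6 | in ⊤ | out ⊤ | ==
  [14] u=0 | in ⊤ | out ⊤ | ==
  [15] u=1 | in ⊤ | out ⊤ | ==
  [16] u=2 | in ⊤ | out ⊤ | ==
  [17] u=4 | in ⊤ | out ⊤ | ==

Converged values:
  [0] ⊤
  [1] ⊤
  [2] ⊤
  [3] ⊤
  [4] ⊤
  [5] ⊤
  [6] ⊤

⊤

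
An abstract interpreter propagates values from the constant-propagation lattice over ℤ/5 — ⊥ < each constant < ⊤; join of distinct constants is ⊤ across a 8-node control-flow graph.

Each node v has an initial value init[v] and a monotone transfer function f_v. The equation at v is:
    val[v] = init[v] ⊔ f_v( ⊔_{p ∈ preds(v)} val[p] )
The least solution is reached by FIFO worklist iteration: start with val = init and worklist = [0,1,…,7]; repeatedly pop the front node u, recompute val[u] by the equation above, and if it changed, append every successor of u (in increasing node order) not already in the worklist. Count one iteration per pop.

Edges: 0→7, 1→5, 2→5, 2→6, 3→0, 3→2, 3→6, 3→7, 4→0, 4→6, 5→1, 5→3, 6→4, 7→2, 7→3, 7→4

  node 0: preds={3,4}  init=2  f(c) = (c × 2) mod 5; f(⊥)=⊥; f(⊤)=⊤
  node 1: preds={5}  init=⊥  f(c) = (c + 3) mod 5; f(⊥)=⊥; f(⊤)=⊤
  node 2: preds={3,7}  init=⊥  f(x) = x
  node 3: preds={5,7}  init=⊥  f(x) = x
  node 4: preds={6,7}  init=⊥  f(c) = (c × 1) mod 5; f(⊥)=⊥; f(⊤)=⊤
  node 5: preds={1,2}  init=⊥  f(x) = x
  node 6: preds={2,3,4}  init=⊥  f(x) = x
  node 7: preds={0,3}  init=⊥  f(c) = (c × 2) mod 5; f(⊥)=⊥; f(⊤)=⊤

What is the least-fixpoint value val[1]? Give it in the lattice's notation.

Trace (28 dequeues):
  [1] u=0 | in ⊥ | out 2 | ==
  [2] u=1 | in ⊥ | out ⊥ | ==
  [3] u=2 | in ⊥ | out ⊥ | ==
  [4] u=3 | in ⊥ | out ⊥ | ==
  [5] u=4 | in ⊥ | out ⊥ | ==
  [6] u=5 | in ⊥ | out ⊥ | ==
  [7] u=6 | in ⊥ | out ⊥ | ==
  [8] u=7 | in 2 | out 4 | prev ⊥ | push {2,3,4}
  [9] u=2 | in 4 | out 4 | prev ⊥ | push {5,6}
  [10] u=3 | in 4 | out 4 | prev ⊥ | push {0,2,7}
  [11] u=4 | in 4 | out 4 | prev ⊥ | push {}
  [12] u=5 | in 4 | out 4 | prev ⊥ | push {1,3}
  [13] u=6 | in 4 | out 4 | prev ⊥ | push {4}
  [14] u=0 | in 4 | out ⊤ | prev 2 | push {}
  [15] u=2 | in 4 | out 4 | ==
  [16] u=7 | in ⊤ | out ⊤ | prev 4 | push {2}
  [17] u=1 | in 4 | out 2 | prev ⊥ | push {5}
  [18] u=3 | in ⊤ | out ⊤ | prev 4 | push {0,6,7}
  [19] u=4 | in ⊤ | out ⊤ | prev 4 | push {}
  [20] u=2 | in ⊤ | out ⊤ | prev 4 | push {}
  [21] u=5 | in ⊤ | out ⊤ | prev 4 | push {1,3}
  [22] u=0 | in ⊤ | out ⊤ | ==
  [23] u=6 | in ⊤ | out ⊤ | prev 4 | push {4}
  [24] u=7 | in ⊤ | out ⊤ | ==
  [25] u=1 | in ⊤ | out ⊤ | prev 2 | push {5}
  [26] u=3 | in ⊤ | out ⊤ | ==
  [27] u=4 | in ⊤ | out ⊤ | ==
  [28] u=5 | in ⊤ | out ⊤ | ==

Converged values:
  [0] ⊤
  [1] ⊤
  [2] ⊤
  [3] ⊤
  [4] ⊤
  [5] ⊤
  [6] ⊤
  [7] ⊤

⊤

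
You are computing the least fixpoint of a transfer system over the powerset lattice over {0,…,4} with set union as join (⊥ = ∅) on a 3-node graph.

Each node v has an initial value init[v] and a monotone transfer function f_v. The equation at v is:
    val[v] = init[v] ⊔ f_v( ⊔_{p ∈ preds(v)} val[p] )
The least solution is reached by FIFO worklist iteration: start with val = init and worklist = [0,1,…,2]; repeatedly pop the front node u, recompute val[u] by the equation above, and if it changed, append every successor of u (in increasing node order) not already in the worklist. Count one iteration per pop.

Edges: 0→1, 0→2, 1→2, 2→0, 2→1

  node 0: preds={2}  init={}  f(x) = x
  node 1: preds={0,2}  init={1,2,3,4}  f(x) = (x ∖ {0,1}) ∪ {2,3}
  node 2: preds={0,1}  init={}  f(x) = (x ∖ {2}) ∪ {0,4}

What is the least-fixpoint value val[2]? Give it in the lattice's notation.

{0,1,3,4}

Worklist (6 pops):
  #1 pop 0: in={} → {} (no change)
  #2 pop 1: in={} → {1,2,3,4} (no change)
  #3 pop 2: in={1,2,3,4} → {0,1,3,4} (was {}); enqueue [0,1]
  #4 pop 0: in={0,1,3,4} → {0,1,3,4} (was {}); enqueue [2]
  #5 pop 1: in={0,1,3,4} → {1,2,3,4} (no change)
  #6 pop 2: in={0,1,2,3,4} → {0,1,3,4} (no change)

Fixpoint:
  val[0] = {0,1,3,4}
  val[1] = {1,2,3,4}
  val[2] = {0,1,3,4}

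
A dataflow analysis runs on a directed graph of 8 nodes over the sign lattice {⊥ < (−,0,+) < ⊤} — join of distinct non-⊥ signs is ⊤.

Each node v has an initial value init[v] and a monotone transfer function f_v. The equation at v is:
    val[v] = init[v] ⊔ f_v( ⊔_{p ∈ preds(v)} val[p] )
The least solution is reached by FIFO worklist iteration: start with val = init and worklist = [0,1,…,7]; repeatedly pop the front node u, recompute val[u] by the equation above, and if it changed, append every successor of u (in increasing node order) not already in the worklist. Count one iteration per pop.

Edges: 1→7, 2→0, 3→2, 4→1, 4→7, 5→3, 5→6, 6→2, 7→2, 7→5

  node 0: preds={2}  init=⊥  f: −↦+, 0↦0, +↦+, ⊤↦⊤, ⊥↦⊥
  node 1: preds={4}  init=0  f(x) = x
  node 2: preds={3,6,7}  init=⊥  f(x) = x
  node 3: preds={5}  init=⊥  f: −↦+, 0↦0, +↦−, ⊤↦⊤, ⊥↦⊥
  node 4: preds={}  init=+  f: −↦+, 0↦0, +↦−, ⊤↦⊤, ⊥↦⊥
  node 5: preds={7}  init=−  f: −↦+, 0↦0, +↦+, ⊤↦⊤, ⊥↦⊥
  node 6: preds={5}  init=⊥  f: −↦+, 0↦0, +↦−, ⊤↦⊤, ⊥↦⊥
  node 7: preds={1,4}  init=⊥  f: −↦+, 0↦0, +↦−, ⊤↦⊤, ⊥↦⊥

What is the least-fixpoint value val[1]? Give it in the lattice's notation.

Worklist (14 pops):
  #1 pop 0: in=⊥ → ⊥ (no change)
  #2 pop 1: in=+ → ⊤ (was 0); enqueue []
  #3 pop 2: in=⊥ → ⊥ (no change)
  #4 pop 3: in=− → + (was ⊥); enqueue [2]
  #5 pop 4: in=⊥ → + (no change)
  #6 pop 5: in=⊥ → − (no change)
  #7 pop 6: in=− → + (was ⊥); enqueue []
  #8 pop 7: in=⊤ → ⊤ (was ⊥); enqueue [5]
  #9 pop 2: in=⊤ → ⊤ (was ⊥); enqueue [0]
  #10 pop 5: in=⊤ → ⊤ (was −); enqueue [3,6]
  #11 pop 0: in=⊤ → ⊤ (was ⊥); enqueue []
  #12 pop 3: in=⊤ → ⊤ (was +); enqueue [2]
  #13 pop 6: in=⊤ → ⊤ (was +); enqueue []
  #14 pop 2: in=⊤ → ⊤ (no change)

Fixpoint:
  val[0] = ⊤
  val[1] = ⊤
  val[2] = ⊤
  val[3] = ⊤
  val[4] = +
  val[5] = ⊤
  val[6] = ⊤
  val[7] = ⊤

⊤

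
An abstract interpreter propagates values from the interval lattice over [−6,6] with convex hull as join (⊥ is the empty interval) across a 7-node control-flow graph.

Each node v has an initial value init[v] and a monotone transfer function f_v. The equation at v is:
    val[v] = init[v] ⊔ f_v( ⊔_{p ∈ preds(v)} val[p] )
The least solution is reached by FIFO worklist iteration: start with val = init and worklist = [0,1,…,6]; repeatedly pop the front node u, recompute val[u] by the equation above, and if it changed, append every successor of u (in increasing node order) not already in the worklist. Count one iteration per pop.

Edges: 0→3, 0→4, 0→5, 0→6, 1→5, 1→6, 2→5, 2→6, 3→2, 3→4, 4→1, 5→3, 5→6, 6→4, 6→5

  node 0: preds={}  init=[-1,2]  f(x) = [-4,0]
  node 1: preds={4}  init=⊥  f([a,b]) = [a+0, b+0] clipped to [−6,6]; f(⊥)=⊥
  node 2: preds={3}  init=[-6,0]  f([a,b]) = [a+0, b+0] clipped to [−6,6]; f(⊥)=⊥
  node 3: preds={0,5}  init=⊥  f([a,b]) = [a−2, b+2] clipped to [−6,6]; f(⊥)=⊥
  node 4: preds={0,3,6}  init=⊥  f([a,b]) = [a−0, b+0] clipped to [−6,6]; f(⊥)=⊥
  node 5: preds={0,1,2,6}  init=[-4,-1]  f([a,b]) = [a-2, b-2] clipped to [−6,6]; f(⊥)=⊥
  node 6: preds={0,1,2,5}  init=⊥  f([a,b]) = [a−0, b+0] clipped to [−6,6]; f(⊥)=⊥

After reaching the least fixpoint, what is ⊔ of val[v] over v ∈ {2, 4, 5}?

Worklist (16 pops):
  #1 pop 0: in=⊥ → [-4,2] (was [-1,2]); enqueue []
  #2 pop 1: in=⊥ → ⊥ (no change)
  #3 pop 2: in=⊥ → [-6,0] (no change)
  #4 pop 3: in=[-4,2] → [-6,4] (was ⊥); enqueue [2]
  #5 pop 4: in=[-6,4] → [-6,4] (was ⊥); enqueue [1]
  #6 pop 5: in=[-6,2] → [-6,0] (was [-4,-1]); enqueue [3]
  #7 pop 6: in=[-6,2] → [-6,2] (was ⊥); enqueue [4,5]
  #8 pop 2: in=[-6,4] → [-6,4] (was [-6,0]); enqueue [6]
  #9 pop 1: in=[-6,4] → [-6,4] (was ⊥); enqueue []
  #10 pop 3: in=[-6,2] → [-6,4] (no change)
  #11 pop 4: in=[-6,4] → [-6,4] (no change)
  #12 pop 5: in=[-6,4] → [-6,2] (was [-6,0]); enqueue [3]
  #13 pop 6: in=[-6,4] → [-6,4] (was [-6,2]); enqueue [4,5]
  #14 pop 3: in=[-6,2] → [-6,4] (no change)
  #15 pop 4: in=[-6,4] → [-6,4] (no change)
  #16 pop 5: in=[-6,4] → [-6,2] (no change)

Fixpoint:
  val[0] = [-4,2]
  val[1] = [-6,4]
  val[2] = [-6,4]
  val[3] = [-6,4]
  val[4] = [-6,4]
  val[5] = [-6,2]
  val[6] = [-6,4]

[-6,4]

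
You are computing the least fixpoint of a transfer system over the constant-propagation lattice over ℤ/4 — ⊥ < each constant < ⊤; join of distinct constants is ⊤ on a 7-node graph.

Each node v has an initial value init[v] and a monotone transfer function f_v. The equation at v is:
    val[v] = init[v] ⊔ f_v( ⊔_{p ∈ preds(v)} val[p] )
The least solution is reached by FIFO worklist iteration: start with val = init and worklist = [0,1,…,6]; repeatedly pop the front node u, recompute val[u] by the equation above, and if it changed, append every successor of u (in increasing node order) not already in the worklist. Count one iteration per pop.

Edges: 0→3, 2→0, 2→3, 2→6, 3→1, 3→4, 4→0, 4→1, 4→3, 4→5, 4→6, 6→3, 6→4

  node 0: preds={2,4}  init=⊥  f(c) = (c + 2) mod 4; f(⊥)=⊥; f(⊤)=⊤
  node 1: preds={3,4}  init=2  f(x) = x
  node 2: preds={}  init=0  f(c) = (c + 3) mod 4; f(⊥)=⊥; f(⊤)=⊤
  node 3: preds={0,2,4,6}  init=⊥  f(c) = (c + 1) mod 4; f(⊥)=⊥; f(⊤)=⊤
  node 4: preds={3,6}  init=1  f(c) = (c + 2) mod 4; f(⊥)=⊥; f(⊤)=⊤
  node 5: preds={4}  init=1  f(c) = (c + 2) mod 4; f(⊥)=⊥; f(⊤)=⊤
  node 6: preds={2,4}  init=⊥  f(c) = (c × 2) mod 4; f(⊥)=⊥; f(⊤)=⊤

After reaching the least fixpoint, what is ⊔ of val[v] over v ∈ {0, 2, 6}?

Trace (11 dequeues):
  [1] u=0 | in ⊤ | out ⊤ | prev ⊥ | push {}
  [2] u=1 | in 1 | out ⊤ | prev 2 | push {}
  [3] u=2 | in ⊥ | out 0 | ==
  [4] u=3 | in ⊤ | out ⊤ | prev ⊥ | push {1}
  [5] u=4 | in ⊤ | out ⊤ | prev 1 | push {0,3}
  [6] u=5 | in ⊤ | out ⊤ | prev 1 | push {}
  [7] u=6 | in ⊤ | out ⊤ | prev ⊥ | push {4}
  [8] u=1 | in ⊤ | out ⊤ | ==
  [9] u=0 | in ⊤ | out ⊤ | ==
  [10] u=3 | in ⊤ | out ⊤ | ==
  [11] u=4 | in ⊤ | out ⊤ | ==

Converged values:
  [0] ⊤
  [1] ⊤
  [2] 0
  [3] ⊤
  [4] ⊤
  [5] ⊤
  [6] ⊤

⊤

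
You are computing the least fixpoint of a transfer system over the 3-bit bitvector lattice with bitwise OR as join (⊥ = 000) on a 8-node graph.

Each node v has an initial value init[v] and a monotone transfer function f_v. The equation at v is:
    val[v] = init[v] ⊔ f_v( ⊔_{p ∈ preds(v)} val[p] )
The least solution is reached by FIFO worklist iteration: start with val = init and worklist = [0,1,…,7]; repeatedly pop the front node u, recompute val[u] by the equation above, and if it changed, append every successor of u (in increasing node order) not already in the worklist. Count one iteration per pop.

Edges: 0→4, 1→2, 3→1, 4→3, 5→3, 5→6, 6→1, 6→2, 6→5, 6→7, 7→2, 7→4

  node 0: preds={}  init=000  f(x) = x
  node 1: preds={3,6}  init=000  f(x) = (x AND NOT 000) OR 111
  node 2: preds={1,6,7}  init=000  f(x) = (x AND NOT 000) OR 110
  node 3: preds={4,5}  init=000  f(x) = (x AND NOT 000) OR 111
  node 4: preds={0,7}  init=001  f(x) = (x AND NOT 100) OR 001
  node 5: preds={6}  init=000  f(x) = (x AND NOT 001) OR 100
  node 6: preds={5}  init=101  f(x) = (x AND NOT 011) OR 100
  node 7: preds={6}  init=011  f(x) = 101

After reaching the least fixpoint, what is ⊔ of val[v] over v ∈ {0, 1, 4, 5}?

111

Trace (12 dequeues):
  [1] u=0 | in 000 | out 000 | ==
  [2] u=1 | in 101 | out 111 | prev 000 | push {}
  [3] u=2 | in 111 | out 111 | prev 000 | push {}
  [4] u=3 | in 001 | out 111 | prev 000 | push {1}
  [5] u=4 | in 011 | out 011 | prev 001 | push {3}
  [6] u=5 | in 101 | out 100 | prev 000 | push {}
  [7] u=6 | in 100 | out 101 | ==
  [8] u=7 | in 101 | out 111 | prev 011 | push {2,4}
  [9] u=1 | in 111 | out 111 | ==
  [10] u=3 | in 111 | out 111 | ==
  [11] u=2 | in 111 | out 111 | ==
  [12] u=4 | in 111 | out 011 | ==

Converged values:
  [0] 000
  [1] 111
  [2] 111
  [3] 111
  [4] 011
  [5] 100
  [6] 101
  [7] 111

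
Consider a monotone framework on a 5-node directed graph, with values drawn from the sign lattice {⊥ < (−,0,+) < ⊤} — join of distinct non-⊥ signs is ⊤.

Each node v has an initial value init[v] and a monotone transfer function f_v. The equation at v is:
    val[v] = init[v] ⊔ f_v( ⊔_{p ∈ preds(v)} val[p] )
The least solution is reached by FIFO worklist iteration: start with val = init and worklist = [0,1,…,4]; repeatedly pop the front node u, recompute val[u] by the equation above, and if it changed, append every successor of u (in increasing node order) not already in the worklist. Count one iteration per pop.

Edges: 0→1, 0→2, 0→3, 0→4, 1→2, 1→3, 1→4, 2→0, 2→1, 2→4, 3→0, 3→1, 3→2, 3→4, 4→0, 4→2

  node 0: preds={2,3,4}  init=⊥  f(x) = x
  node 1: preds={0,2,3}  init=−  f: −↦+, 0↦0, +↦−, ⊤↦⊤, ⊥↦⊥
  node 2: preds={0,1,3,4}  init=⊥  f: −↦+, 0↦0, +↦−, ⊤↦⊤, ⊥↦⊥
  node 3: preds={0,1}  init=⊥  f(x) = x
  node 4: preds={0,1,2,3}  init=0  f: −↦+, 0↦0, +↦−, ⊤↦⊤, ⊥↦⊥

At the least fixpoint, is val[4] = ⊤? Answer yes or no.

Worklist (10 pops):
  #1 pop 0: in=0 → 0 (was ⊥); enqueue []
  #2 pop 1: in=0 → ⊤ (was −); enqueue []
  #3 pop 2: in=⊤ → ⊤ (was ⊥); enqueue [0,1]
  #4 pop 3: in=⊤ → ⊤ (was ⊥); enqueue [2]
  #5 pop 4: in=⊤ → ⊤ (was 0); enqueue []
  #6 pop 0: in=⊤ → ⊤ (was 0); enqueue [3,4]
  #7 pop 1: in=⊤ → ⊤ (no change)
  #8 pop 2: in=⊤ → ⊤ (no change)
  #9 pop 3: in=⊤ → ⊤ (no change)
  #10 pop 4: in=⊤ → ⊤ (no change)

Fixpoint:
  val[0] = ⊤
  val[1] = ⊤
  val[2] = ⊤
  val[3] = ⊤
  val[4] = ⊤

yes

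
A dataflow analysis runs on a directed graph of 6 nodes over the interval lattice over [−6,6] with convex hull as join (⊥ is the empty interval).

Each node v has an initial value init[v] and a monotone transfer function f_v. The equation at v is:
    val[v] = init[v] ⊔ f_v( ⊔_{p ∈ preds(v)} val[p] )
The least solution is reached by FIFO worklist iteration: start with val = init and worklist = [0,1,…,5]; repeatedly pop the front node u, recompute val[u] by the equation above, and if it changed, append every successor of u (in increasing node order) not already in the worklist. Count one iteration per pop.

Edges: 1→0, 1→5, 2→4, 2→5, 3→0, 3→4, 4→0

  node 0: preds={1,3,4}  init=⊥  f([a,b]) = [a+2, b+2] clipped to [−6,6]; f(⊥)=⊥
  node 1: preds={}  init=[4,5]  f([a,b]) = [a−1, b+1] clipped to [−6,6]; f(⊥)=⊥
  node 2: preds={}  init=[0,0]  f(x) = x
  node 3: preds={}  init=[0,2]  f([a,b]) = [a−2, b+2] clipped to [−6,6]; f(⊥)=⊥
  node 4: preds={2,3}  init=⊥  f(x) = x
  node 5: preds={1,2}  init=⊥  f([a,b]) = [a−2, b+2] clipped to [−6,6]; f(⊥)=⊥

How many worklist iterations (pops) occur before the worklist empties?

7

Iteration log — 7 steps:
  step 1. node 0  ⊔preds=[0,5]  new=[2,6]  old=⊥  +wl: 
  step 2. node 1  ⊔preds=⊥  new=[4,5]  stable
  step 3. node 2  ⊔preds=⊥  new=[0,0]  stable
  step 4. node 3  ⊔preds=⊥  new=[0,2]  stable
  step 5. node 4  ⊔preds=[0,2]  new=[0,2]  old=⊥  +wl: 0
  step 6. node 5  ⊔preds=[0,5]  new=[-2,6]  old=⊥  +wl: 
  step 7. node 0  ⊔preds=[0,5]  new=[2,6]  stable

Least fixpoint reached:
  node 0: [2,6]
  node 1: [4,5]
  node 2: [0,0]
  node 3: [0,2]
  node 4: [0,2]
  node 5: [-2,6]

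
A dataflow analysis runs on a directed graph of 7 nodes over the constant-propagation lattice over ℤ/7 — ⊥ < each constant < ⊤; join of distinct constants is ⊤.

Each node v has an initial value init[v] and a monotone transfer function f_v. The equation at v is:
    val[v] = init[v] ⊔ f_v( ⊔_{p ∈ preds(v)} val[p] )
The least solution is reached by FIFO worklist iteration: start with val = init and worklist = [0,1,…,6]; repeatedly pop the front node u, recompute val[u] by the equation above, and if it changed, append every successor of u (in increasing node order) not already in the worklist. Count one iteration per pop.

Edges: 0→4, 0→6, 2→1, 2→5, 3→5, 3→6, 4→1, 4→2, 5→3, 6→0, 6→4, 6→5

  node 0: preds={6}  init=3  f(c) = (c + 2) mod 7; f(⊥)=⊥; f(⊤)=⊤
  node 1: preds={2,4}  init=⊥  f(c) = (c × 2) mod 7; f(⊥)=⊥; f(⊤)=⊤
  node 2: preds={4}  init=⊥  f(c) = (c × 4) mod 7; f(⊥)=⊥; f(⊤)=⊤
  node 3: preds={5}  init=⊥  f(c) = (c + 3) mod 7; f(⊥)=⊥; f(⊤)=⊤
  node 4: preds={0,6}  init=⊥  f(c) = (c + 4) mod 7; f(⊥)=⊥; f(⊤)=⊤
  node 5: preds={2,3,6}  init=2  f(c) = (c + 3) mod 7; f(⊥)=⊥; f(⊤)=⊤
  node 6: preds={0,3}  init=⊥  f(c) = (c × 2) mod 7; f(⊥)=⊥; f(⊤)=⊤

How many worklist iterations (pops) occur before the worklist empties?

Worklist (18 pops):
  #1 pop 0: in=⊥ → 3 (no change)
  #2 pop 1: in=⊥ → ⊥ (no change)
  #3 pop 2: in=⊥ → ⊥ (no change)
  #4 pop 3: in=2 → 5 (was ⊥); enqueue []
  #5 pop 4: in=3 → 0 (was ⊥); enqueue [1,2]
  #6 pop 5: in=5 → ⊤ (was 2); enqueue [3]
  #7 pop 6: in=⊤ → ⊤ (was ⊥); enqueue [0,4,5]
  #8 pop 1: in=0 → 0 (was ⊥); enqueue []
  #9 pop 2: in=0 → 0 (was ⊥); enqueue [1]
  #10 pop 3: in=⊤ → ⊤ (was 5); enqueue [6]
  #11 pop 0: in=⊤ → ⊤ (was 3); enqueue []
  #12 pop 4: in=⊤ → ⊤ (was 0); enqueue [2]
  #13 pop 5: in=⊤ → ⊤ (no change)
  #14 pop 1: in=⊤ → ⊤ (was 0); enqueue []
  #15 pop 6: in=⊤ → ⊤ (no change)
  #16 pop 2: in=⊤ → ⊤ (was 0); enqueue [1,5]
  #17 pop 1: in=⊤ → ⊤ (no change)
  #18 pop 5: in=⊤ → ⊤ (no change)

Fixpoint:
  val[0] = ⊤
  val[1] = ⊤
  val[2] = ⊤
  val[3] = ⊤
  val[4] = ⊤
  val[5] = ⊤
  val[6] = ⊤

18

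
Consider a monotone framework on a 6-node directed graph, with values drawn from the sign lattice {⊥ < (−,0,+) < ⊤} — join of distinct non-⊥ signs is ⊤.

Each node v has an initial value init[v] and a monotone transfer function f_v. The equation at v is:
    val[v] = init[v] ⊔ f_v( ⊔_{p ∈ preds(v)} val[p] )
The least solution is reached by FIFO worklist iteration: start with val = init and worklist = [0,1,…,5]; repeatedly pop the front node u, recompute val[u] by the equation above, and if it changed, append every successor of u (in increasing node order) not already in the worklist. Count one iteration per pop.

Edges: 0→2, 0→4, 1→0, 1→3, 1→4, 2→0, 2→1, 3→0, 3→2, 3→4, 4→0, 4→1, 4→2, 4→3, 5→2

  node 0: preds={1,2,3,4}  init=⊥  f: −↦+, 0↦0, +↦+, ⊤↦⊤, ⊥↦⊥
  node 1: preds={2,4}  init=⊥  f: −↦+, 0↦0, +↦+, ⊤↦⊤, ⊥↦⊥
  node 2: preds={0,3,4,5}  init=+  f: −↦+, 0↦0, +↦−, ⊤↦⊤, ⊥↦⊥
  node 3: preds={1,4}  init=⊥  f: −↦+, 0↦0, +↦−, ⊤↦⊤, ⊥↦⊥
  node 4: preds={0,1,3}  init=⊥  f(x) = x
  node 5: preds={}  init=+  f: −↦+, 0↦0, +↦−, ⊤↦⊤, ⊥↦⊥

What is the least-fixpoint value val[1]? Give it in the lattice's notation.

Iteration log — 13 steps:
  step 1. node 0  ⊔preds=+  new=+  old=⊥  +wl: 
  step 2. node 1  ⊔preds=+  new=+  old=⊥  +wl: 0
  step 3. node 2  ⊔preds=+  new=⊤  old=+  +wl: 1
  step 4. node 3  ⊔preds=+  new=−  old=⊥  +wl: 2
  step 5. node 4  ⊔preds=⊤  new=⊤  old=⊥  +wl: 3
  step 6. node 5  ⊔preds=⊥  new=+  stable
  step 7. node 0  ⊔preds=⊤  new=⊤  old=+  +wl: 4
  step 8. node 1  ⊔preds=⊤  new=⊤  old=+  +wl: 0
  step 9. node 2  ⊔preds=⊤  new=⊤  stable
  step 10. node 3  ⊔preds=⊤  new=⊤  old=−  +wl: 2
  step 11. node 4  ⊔preds=⊤  new=⊤  stable
  step 12. node 0  ⊔preds=⊤  new=⊤  stable
  step 13. node 2  ⊔preds=⊤  new=⊤  stable

Least fixpoint reached:
  node 0: ⊤
  node 1: ⊤
  node 2: ⊤
  node 3: ⊤
  node 4: ⊤
  node 5: +

⊤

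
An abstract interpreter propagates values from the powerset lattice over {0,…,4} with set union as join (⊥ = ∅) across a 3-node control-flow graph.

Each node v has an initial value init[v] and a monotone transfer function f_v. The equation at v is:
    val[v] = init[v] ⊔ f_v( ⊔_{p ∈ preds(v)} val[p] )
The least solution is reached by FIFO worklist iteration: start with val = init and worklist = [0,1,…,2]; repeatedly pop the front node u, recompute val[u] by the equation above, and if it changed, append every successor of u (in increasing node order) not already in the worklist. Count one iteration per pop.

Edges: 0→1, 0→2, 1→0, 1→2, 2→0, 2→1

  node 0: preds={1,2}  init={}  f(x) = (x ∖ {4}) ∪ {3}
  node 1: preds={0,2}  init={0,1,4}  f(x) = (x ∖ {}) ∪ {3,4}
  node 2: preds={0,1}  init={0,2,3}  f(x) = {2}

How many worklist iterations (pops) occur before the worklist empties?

Worklist (4 pops):
  #1 pop 0: in={0,1,2,3,4} → {0,1,2,3} (was {}); enqueue []
  #2 pop 1: in={0,1,2,3} → {0,1,2,3,4} (was {0,1,4}); enqueue [0]
  #3 pop 2: in={0,1,2,3,4} → {0,2,3} (no change)
  #4 pop 0: in={0,1,2,3,4} → {0,1,2,3} (no change)

Fixpoint:
  val[0] = {0,1,2,3}
  val[1] = {0,1,2,3,4}
  val[2] = {0,2,3}

4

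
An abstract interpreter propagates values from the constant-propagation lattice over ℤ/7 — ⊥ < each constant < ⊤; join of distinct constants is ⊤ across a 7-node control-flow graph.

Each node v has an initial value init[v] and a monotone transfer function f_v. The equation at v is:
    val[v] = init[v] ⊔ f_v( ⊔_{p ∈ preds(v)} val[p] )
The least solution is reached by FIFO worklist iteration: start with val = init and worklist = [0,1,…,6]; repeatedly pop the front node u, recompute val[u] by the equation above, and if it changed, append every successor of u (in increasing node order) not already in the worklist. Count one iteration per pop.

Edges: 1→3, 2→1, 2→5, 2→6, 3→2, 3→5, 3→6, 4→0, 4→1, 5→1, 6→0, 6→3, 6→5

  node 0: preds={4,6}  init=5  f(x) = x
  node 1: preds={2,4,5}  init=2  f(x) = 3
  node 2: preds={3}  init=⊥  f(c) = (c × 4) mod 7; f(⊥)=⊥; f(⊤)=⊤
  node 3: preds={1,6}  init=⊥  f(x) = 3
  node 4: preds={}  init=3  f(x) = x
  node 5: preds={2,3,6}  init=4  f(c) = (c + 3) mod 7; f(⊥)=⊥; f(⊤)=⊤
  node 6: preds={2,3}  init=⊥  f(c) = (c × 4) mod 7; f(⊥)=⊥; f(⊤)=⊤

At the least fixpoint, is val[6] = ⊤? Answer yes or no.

Iteration log — 16 steps:
  step 1. node 0  ⊔preds=3  new=⊤  old=5  +wl: 
  step 2. node 1  ⊔preds=⊤  new=⊤  old=2  +wl: 
  step 3. node 2  ⊔preds=⊥  new=⊥  stable
  step 4. node 3  ⊔preds=⊤  new=3  old=⊥  +wl: 2
  step 5. node 4  ⊔preds=⊥  new=3  stable
  step 6. node 5  ⊔preds=3  new=⊤  old=4  +wl: 1
  step 7. node 6  ⊔preds=3  new=5  old=⊥  +wl: 0,3,5
  step 8. node 2  ⊔preds=3  new=5  old=⊥  +wl: 6
  step 9. node 1  ⊔preds=⊤  new=⊤  stable
  step 10. node 0  ⊔preds=⊤  new=⊤  stable
  step 11. node 3  ⊔preds=⊤  new=3  stable
  step 12. node 5  ⊔preds=⊤  new=⊤  stable
  step 13. node 6  ⊔preds=⊤  new=⊤  old=5  +wl: 0,3,5
  step 14. node 0  ⊔preds=⊤  new=⊤  stable
  step 15. node 3  ⊔preds=⊤  new=3  stable
  step 16. node 5  ⊔preds=⊤  new=⊤  stable

Least fixpoint reached:
  node 0: ⊤
  node 1: ⊤
  node 2: 5
  node 3: 3
  node 4: 3
  node 5: ⊤
  node 6: ⊤

yes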